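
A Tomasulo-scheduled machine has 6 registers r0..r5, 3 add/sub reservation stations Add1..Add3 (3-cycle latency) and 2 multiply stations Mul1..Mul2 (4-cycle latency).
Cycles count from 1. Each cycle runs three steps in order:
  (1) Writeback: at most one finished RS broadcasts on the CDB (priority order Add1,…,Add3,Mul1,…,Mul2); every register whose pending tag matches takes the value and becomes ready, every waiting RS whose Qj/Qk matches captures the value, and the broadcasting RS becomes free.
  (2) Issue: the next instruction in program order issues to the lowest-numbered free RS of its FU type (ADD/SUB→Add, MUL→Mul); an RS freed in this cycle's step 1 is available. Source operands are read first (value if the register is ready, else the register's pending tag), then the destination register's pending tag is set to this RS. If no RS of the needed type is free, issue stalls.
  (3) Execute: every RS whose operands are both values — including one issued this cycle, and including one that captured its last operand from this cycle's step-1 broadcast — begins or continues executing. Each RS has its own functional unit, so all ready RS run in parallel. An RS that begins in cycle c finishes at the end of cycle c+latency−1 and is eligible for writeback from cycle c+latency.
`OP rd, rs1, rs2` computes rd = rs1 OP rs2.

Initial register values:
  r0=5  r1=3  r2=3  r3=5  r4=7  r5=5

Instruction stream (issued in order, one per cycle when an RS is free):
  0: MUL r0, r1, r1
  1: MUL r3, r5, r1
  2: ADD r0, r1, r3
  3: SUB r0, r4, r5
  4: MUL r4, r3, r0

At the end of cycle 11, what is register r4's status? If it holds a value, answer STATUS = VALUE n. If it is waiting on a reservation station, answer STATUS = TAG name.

  c1: issue MUL r0<-Mul1  regs: r0:Mul1,r1:3,r2:3,r3:5,r4:7,r5:5
  c2: issue MUL r3<-Mul2  regs: r0:Mul1,r1:3,r2:3,r3:Mul2,r4:7,r5:5
  c3: issue ADD r0<-Add1  regs: r0:Add1,r1:3,r2:3,r3:Mul2,r4:7,r5:5
  c4: issue SUB r0<-Add2  regs: r0:Add2,r1:3,r2:3,r3:Mul2,r4:7,r5:5
  c5: CDB Mul1=9; issue MUL r4<-Mul1  regs: r0:Add2,r1:3,r2:3,r3:Mul2,r4:Mul1,r5:5
  c6: CDB Mul2=15  regs: r0:Add2,r1:3,r2:3,r3:15,r4:Mul1,r5:5
  c7: CDB Add2=2  regs: r0:2,r1:3,r2:3,r3:15,r4:Mul1,r5:5
  c8: -  regs: r0:2,r1:3,r2:3,r3:15,r4:Mul1,r5:5
  c9: CDB Add1=18  regs: r0:2,r1:3,r2:3,r3:15,r4:Mul1,r5:5
  c10: -  regs: r0:2,r1:3,r2:3,r3:15,r4:Mul1,r5:5
  c11: CDB Mul1=30  regs: r0:2,r1:3,r2:3,r3:15,r4:30,r5:5

STATUS = VALUE 30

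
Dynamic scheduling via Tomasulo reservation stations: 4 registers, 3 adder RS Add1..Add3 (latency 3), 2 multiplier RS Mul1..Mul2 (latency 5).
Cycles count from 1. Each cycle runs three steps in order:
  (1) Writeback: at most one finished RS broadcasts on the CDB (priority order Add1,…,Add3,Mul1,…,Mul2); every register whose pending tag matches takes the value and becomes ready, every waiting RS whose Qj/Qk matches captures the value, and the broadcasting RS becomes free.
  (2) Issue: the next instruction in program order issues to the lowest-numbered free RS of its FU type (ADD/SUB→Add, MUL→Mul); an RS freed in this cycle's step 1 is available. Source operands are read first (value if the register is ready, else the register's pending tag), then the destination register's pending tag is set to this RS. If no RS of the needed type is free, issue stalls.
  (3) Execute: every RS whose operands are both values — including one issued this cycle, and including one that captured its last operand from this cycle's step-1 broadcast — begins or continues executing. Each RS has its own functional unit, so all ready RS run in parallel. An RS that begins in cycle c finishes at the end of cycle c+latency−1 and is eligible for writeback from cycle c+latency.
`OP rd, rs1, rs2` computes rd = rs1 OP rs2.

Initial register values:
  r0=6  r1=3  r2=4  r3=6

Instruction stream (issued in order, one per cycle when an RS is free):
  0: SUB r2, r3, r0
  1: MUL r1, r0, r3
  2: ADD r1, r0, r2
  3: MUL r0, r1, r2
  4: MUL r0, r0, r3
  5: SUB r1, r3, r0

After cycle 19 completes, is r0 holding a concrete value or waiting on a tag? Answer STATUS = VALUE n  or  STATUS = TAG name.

STATUS = VALUE 0

c1: issue SUB r2<-Add1 | r0:6,r1:3,r2:Add1,r3:6
c2: issue MUL r1<-Mul1 | r0:6,r1:Mul1,r2:Add1,r3:6
c3: issue ADD r1<-Add2 | r0:6,r1:Add2,r2:Add1,r3:6
c4: CDB Add1=0; issue MUL r0<-Mul2 | r0:Mul2,r1:Add2,r2:0,r3:6
c5: stall | r0:Mul2,r1:Add2,r2:0,r3:6
c6: stall | r0:Mul2,r1:Add2,r2:0,r3:6
c7: CDB Add2=6; stall | r0:Mul2,r1:6,r2:0,r3:6
c8: CDB Mul1=36; issue MUL r0<-Mul1 | r0:Mul1,r1:6,r2:0,r3:6
c9: issue SUB r1<-Add1 | r0:Mul1,r1:Add1,r2:0,r3:6
c10: - | r0:Mul1,r1:Add1,r2:0,r3:6
c11: - | r0:Mul1,r1:Add1,r2:0,r3:6
c12: CDB Mul2=0 | r0:Mul1,r1:Add1,r2:0,r3:6
c13: - | r0:Mul1,r1:Add1,r2:0,r3:6
c14: - | r0:Mul1,r1:Add1,r2:0,r3:6
c15: - | r0:Mul1,r1:Add1,r2:0,r3:6
c16: - | r0:Mul1,r1:Add1,r2:0,r3:6
c17: CDB Mul1=0 | r0:0,r1:Add1,r2:0,r3:6
c18: - | r0:0,r1:Add1,r2:0,r3:6
c19: - | r0:0,r1:Add1,r2:0,r3:6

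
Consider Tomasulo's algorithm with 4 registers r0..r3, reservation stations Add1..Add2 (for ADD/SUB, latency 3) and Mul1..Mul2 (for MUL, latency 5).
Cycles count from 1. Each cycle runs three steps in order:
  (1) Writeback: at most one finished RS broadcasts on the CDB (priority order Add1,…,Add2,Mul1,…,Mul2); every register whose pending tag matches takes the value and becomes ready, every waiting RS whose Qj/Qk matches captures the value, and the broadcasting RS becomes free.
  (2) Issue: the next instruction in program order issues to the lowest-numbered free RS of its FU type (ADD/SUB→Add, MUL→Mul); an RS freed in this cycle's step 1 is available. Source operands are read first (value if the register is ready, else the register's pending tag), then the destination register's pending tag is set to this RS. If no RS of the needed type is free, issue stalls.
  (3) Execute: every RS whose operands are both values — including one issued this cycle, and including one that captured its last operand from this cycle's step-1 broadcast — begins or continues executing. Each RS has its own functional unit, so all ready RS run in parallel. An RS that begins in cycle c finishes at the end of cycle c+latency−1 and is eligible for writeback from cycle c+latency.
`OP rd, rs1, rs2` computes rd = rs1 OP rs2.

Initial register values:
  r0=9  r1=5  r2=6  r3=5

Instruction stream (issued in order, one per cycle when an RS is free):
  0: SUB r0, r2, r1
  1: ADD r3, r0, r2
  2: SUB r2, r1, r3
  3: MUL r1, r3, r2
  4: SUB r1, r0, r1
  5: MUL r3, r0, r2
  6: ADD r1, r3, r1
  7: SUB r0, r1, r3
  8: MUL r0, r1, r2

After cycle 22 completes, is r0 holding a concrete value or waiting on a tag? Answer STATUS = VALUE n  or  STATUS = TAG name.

c1: issue SUB r0<-Add1 | r0:Add1,r1:5,r2:6,r3:5
c2: issue ADD r3<-Add2 | r0:Add1,r1:5,r2:6,r3:Add2
c3: stall | r0:Add1,r1:5,r2:6,r3:Add2
c4: CDB Add1=1; issue SUB r2<-Add1 | r0:1,r1:5,r2:Add1,r3:Add2
c5: issue MUL r1<-Mul1 | r0:1,r1:Mul1,r2:Add1,r3:Add2
c6: stall | r0:1,r1:Mul1,r2:Add1,r3:Add2
c7: CDB Add2=7; issue SUB r1<-Add2 | r0:1,r1:Add2,r2:Add1,r3:7
c8: issue MUL r3<-Mul2 | r0:1,r1:Add2,r2:Add1,r3:Mul2
c9: stall | r0:1,r1:Add2,r2:Add1,r3:Mul2
c10: CDB Add1=-2; issue ADD r1<-Add1 | r0:1,r1:Add1,r2:-2,r3:Mul2
c11: stall | r0:1,r1:Add1,r2:-2,r3:Mul2
c12: stall | r0:1,r1:Add1,r2:-2,r3:Mul2
c13: stall | r0:1,r1:Add1,r2:-2,r3:Mul2
c14: stall | r0:1,r1:Add1,r2:-2,r3:Mul2
c15: CDB Mul1=-14; stall | r0:1,r1:Add1,r2:-2,r3:Mul2
c16: CDB Mul2=-2; stall | r0:1,r1:Add1,r2:-2,r3:-2
c17: stall | r0:1,r1:Add1,r2:-2,r3:-2
c18: CDB Add2=15; issue SUB r0<-Add2 | r0:Add2,r1:Add1,r2:-2,r3:-2
c19: issue MUL r0<-Mul1 | r0:Mul1,r1:Add1,r2:-2,r3:-2
c20: - | r0:Mul1,r1:Add1,r2:-2,r3:-2
c21: CDB Add1=13 | r0:Mul1,r1:13,r2:-2,r3:-2
c22: - | r0:Mul1,r1:13,r2:-2,r3:-2

STATUS = TAG Mul1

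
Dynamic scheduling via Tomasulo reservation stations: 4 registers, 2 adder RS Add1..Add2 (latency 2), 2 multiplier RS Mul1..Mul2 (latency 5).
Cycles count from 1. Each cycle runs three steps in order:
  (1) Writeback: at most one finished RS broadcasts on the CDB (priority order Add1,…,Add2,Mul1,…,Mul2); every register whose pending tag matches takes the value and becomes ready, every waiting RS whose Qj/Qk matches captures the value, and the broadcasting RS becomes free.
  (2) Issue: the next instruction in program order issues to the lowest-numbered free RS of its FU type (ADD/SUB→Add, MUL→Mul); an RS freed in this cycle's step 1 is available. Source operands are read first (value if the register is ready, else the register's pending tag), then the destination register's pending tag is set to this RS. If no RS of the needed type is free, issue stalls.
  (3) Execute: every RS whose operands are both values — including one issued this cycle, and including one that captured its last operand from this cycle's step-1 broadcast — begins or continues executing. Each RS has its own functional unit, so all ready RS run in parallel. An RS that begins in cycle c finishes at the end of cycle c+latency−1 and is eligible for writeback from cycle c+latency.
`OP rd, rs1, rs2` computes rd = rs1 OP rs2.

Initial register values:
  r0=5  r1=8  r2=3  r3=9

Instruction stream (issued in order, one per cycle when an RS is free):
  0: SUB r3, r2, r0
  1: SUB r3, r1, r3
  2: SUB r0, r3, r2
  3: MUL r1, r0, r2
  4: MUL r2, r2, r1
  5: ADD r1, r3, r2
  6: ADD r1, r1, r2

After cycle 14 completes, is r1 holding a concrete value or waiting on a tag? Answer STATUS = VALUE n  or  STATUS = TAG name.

STATUS = TAG Add1

  c1: issue SUB r3<-Add1  regs: r0:5,r1:8,r2:3,r3:Add1
  c2: issue SUB r3<-Add2  regs: r0:5,r1:8,r2:3,r3:Add2
  c3: CDB Add1=-2; issue SUB r0<-Add1  regs: r0:Add1,r1:8,r2:3,r3:Add2
  c4: issue MUL r1<-Mul1  regs: r0:Add1,r1:Mul1,r2:3,r3:Add2
  c5: CDB Add2=10; issue MUL r2<-Mul2  regs: r0:Add1,r1:Mul1,r2:Mul2,r3:10
  c6: issue ADD r1<-Add2  regs: r0:Add1,r1:Add2,r2:Mul2,r3:10
  c7: CDB Add1=7; issue ADD r1<-Add1  regs: r0:7,r1:Add1,r2:Mul2,r3:10
  c8: -  regs: r0:7,r1:Add1,r2:Mul2,r3:10
  c9: -  regs: r0:7,r1:Add1,r2:Mul2,r3:10
  c10: -  regs: r0:7,r1:Add1,r2:Mul2,r3:10
  c11: -  regs: r0:7,r1:Add1,r2:Mul2,r3:10
  c12: CDB Mul1=21  regs: r0:7,r1:Add1,r2:Mul2,r3:10
  c13: -  regs: r0:7,r1:Add1,r2:Mul2,r3:10
  c14: -  regs: r0:7,r1:Add1,r2:Mul2,r3:10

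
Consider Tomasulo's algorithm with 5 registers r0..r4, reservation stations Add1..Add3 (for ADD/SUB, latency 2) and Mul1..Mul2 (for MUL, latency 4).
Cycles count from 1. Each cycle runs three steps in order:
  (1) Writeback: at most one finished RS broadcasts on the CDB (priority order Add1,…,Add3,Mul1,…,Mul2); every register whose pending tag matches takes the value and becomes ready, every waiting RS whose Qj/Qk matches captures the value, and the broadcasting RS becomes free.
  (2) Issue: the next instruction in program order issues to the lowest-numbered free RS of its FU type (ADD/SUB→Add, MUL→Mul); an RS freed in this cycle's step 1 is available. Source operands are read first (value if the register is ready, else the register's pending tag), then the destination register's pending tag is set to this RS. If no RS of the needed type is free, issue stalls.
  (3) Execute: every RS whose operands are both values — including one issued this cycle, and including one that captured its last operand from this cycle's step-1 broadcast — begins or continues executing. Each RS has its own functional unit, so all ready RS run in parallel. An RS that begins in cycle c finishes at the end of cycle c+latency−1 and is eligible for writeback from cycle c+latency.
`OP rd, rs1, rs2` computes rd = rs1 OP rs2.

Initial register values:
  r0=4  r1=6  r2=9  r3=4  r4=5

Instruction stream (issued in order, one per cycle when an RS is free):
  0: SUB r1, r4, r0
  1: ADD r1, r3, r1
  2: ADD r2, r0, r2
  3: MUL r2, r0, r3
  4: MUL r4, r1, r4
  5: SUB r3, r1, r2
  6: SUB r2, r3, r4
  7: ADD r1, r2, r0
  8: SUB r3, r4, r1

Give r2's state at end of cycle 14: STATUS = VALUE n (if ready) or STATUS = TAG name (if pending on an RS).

STATUS = VALUE -36

cycle 1: issue SUB r1<-Add1 // r0:4,r1:Add1,r2:9,r3:4,r4:5
cycle 2: issue ADD r1<-Add2 // r0:4,r1:Add2,r2:9,r3:4,r4:5
cycle 3: CDB Add1=1; issue ADD r2<-Add1 // r0:4,r1:Add2,r2:Add1,r3:4,r4:5
cycle 4: issue MUL r2<-Mul1 // r0:4,r1:Add2,r2:Mul1,r3:4,r4:5
cycle 5: CDB Add1=13; issue MUL r4<-Mul2 // r0:4,r1:Add2,r2:Mul1,r3:4,r4:Mul2
cycle 6: CDB Add2=5; issue SUB r3<-Add1 // r0:4,r1:5,r2:Mul1,r3:Add1,r4:Mul2
cycle 7: issue SUB r2<-Add2 // r0:4,r1:5,r2:Add2,r3:Add1,r4:Mul2
cycle 8: CDB Mul1=16; issue ADD r1<-Add3 // r0:4,r1:Add3,r2:Add2,r3:Add1,r4:Mul2
cycle 9: stall // r0:4,r1:Add3,r2:Add2,r3:Add1,r4:Mul2
cycle 10: CDB Add1=-11; issue SUB r3<-Add1 // r0:4,r1:Add3,r2:Add2,r3:Add1,r4:Mul2
cycle 11: CDB Mul2=25 // r0:4,r1:Add3,r2:Add2,r3:Add1,r4:25
cycle 12: - // r0:4,r1:Add3,r2:Add2,r3:Add1,r4:25
cycle 13: CDB Add2=-36 // r0:4,r1:Add3,r2:-36,r3:Add1,r4:25
cycle 14: - // r0:4,r1:Add3,r2:-36,r3:Add1,r4:25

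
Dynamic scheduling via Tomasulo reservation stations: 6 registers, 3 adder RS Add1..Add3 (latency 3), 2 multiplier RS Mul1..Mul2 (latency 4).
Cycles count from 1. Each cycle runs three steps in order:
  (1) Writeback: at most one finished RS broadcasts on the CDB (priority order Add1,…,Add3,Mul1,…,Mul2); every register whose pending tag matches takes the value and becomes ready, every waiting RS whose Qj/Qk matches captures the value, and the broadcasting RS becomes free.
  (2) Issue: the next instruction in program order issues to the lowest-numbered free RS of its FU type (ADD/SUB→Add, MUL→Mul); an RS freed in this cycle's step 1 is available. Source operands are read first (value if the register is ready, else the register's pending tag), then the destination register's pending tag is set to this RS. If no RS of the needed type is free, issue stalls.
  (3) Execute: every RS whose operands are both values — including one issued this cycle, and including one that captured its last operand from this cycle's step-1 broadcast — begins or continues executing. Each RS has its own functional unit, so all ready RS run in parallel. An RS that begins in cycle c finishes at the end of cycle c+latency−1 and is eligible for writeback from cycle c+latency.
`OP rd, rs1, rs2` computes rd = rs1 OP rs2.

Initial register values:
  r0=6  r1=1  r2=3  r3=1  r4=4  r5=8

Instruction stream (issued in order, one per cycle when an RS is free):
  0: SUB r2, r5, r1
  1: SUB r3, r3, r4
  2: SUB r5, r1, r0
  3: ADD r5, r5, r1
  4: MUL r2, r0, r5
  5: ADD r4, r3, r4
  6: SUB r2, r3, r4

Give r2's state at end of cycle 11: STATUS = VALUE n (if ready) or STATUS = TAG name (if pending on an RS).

STATUS = TAG Add3

  c1: issue SUB r2<-Add1  regs: r0:6,r1:1,r2:Add1,r3:1,r4:4,r5:8
  c2: issue SUB r3<-Add2  regs: r0:6,r1:1,r2:Add1,r3:Add2,r4:4,r5:8
  c3: issue SUB r5<-Add3  regs: r0:6,r1:1,r2:Add1,r3:Add2,r4:4,r5:Add3
  c4: CDB Add1=7; issue ADD r5<-Add1  regs: r0:6,r1:1,r2:7,r3:Add2,r4:4,r5:Add1
  c5: CDB Add2=-3; issue MUL r2<-Mul1  regs: r0:6,r1:1,r2:Mul1,r3:-3,r4:4,r5:Add1
  c6: CDB Add3=-5; issue ADD r4<-Add2  regs: r0:6,r1:1,r2:Mul1,r3:-3,r4:Add2,r5:Add1
  c7: issue SUB r2<-Add3  regs: r0:6,r1:1,r2:Add3,r3:-3,r4:Add2,r5:Add1
  c8: -  regs: r0:6,r1:1,r2:Add3,r3:-3,r4:Add2,r5:Add1
  c9: CDB Add1=-4  regs: r0:6,r1:1,r2:Add3,r3:-3,r4:Add2,r5:-4
  c10: CDB Add2=1  regs: r0:6,r1:1,r2:Add3,r3:-3,r4:1,r5:-4
  c11: -  regs: r0:6,r1:1,r2:Add3,r3:-3,r4:1,r5:-4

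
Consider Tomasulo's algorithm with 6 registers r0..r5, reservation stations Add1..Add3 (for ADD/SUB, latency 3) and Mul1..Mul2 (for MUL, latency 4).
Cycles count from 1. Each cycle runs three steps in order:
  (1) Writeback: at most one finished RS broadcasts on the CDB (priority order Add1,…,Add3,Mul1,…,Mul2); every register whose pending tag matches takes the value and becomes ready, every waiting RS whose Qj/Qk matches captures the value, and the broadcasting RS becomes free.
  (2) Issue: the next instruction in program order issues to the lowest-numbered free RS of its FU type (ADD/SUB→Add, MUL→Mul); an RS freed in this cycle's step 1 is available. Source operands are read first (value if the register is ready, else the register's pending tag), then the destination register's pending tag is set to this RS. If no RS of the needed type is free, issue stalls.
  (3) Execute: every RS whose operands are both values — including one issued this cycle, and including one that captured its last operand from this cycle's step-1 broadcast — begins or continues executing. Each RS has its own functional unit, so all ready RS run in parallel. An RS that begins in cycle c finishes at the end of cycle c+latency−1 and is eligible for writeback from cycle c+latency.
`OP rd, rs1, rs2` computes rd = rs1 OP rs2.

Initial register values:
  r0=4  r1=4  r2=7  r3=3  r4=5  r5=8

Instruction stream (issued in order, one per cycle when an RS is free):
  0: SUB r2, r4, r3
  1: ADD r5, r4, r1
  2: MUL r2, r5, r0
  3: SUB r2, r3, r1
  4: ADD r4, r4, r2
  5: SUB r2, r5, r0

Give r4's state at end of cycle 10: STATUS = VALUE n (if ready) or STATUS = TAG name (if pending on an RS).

STATUS = VALUE 4

  c1: issue SUB r2<-Add1  regs: r0:4,r1:4,r2:Add1,r3:3,r4:5,r5:8
  c2: issue ADD r5<-Add2  regs: r0:4,r1:4,r2:Add1,r3:3,r4:5,r5:Add2
  c3: issue MUL r2<-Mul1  regs: r0:4,r1:4,r2:Mul1,r3:3,r4:5,r5:Add2
  c4: CDB Add1=2; issue SUB r2<-Add1  regs: r0:4,r1:4,r2:Add1,r3:3,r4:5,r5:Add2
  c5: CDB Add2=9; issue ADD r4<-Add2  regs: r0:4,r1:4,r2:Add1,r3:3,r4:Add2,r5:9
  c6: issue SUB r2<-Add3  regs: r0:4,r1:4,r2:Add3,r3:3,r4:Add2,r5:9
  c7: CDB Add1=-1  regs: r0:4,r1:4,r2:Add3,r3:3,r4:Add2,r5:9
  c8: -  regs: r0:4,r1:4,r2:Add3,r3:3,r4:Add2,r5:9
  c9: CDB Add3=5  regs: r0:4,r1:4,r2:5,r3:3,r4:Add2,r5:9
  c10: CDB Add2=4  regs: r0:4,r1:4,r2:5,r3:3,r4:4,r5:9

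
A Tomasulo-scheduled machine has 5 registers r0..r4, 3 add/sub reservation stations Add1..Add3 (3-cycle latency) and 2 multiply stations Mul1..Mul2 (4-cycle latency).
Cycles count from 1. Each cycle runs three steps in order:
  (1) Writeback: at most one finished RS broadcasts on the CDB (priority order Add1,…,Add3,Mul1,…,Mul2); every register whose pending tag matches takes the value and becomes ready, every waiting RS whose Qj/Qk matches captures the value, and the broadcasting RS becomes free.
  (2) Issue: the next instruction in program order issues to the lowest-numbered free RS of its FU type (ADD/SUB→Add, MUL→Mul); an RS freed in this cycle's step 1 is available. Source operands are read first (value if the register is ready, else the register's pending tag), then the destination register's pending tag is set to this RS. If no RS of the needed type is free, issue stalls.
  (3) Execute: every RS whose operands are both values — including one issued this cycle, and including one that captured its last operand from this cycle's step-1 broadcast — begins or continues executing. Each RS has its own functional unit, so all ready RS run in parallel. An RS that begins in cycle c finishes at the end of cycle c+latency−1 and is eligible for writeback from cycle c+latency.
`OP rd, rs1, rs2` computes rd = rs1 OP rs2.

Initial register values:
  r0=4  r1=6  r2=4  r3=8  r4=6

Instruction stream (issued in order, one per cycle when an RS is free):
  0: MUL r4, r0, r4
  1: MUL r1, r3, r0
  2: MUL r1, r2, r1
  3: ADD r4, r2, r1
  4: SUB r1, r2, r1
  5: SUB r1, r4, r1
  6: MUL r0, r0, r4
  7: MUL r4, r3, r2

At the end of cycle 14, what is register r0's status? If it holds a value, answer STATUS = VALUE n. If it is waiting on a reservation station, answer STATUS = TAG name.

STATUS = TAG Mul2

cycle 1: issue MUL r4<-Mul1 // r0:4,r1:6,r2:4,r3:8,r4:Mul1
cycle 2: issue MUL r1<-Mul2 // r0:4,r1:Mul2,r2:4,r3:8,r4:Mul1
cycle 3: stall // r0:4,r1:Mul2,r2:4,r3:8,r4:Mul1
cycle 4: stall // r0:4,r1:Mul2,r2:4,r3:8,r4:Mul1
cycle 5: CDB Mul1=24; issue MUL r1<-Mul1 // r0:4,r1:Mul1,r2:4,r3:8,r4:24
cycle 6: CDB Mul2=32; issue ADD r4<-Add1 // r0:4,r1:Mul1,r2:4,r3:8,r4:Add1
cycle 7: issue SUB r1<-Add2 // r0:4,r1:Add2,r2:4,r3:8,r4:Add1
cycle 8: issue SUB r1<-Add3 // r0:4,r1:Add3,r2:4,r3:8,r4:Add1
cycle 9: issue MUL r0<-Mul2 // r0:Mul2,r1:Add3,r2:4,r3:8,r4:Add1
cycle 10: CDB Mul1=128; issue MUL r4<-Mul1 // r0:Mul2,r1:Add3,r2:4,r3:8,r4:Mul1
cycle 11: - // r0:Mul2,r1:Add3,r2:4,r3:8,r4:Mul1
cycle 12: - // r0:Mul2,r1:Add3,r2:4,r3:8,r4:Mul1
cycle 13: CDB Add1=132 // r0:Mul2,r1:Add3,r2:4,r3:8,r4:Mul1
cycle 14: CDB Add2=-124 // r0:Mul2,r1:Add3,r2:4,r3:8,r4:Mul1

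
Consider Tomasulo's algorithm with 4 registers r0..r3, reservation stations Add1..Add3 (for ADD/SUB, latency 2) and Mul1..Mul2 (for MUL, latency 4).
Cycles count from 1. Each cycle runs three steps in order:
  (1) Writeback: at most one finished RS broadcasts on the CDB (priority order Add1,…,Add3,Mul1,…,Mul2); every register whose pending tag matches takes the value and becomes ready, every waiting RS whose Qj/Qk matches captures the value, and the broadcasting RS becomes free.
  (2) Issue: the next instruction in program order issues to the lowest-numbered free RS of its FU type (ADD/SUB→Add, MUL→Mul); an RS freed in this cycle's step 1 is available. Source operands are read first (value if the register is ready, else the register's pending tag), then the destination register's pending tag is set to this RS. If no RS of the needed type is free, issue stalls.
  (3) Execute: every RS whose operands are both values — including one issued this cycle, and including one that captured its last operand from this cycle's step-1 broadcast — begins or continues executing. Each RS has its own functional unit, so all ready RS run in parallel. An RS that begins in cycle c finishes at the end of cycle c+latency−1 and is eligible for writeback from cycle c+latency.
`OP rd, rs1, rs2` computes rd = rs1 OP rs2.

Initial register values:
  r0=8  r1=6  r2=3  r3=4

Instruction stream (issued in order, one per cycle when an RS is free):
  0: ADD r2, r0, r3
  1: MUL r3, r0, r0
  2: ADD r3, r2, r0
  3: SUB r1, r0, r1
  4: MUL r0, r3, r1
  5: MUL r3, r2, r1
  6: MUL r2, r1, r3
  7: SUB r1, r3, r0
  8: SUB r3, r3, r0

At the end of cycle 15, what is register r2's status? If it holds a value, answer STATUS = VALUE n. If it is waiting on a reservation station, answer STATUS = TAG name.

STATUS = VALUE 48

cycle 1: issue ADD r2<-Add1 // r0:8,r1:6,r2:Add1,r3:4
cycle 2: issue MUL r3<-Mul1 // r0:8,r1:6,r2:Add1,r3:Mul1
cycle 3: CDB Add1=12; issue ADD r3<-Add1 // r0:8,r1:6,r2:12,r3:Add1
cycle 4: issue SUB r1<-Add2 // r0:8,r1:Add2,r2:12,r3:Add1
cycle 5: CDB Add1=20; issue MUL r0<-Mul2 // r0:Mul2,r1:Add2,r2:12,r3:20
cycle 6: CDB Add2=2; stall // r0:Mul2,r1:2,r2:12,r3:20
cycle 7: CDB Mul1=64; issue MUL r3<-Mul1 // r0:Mul2,r1:2,r2:12,r3:Mul1
cycle 8: stall // r0:Mul2,r1:2,r2:12,r3:Mul1
cycle 9: stall // r0:Mul2,r1:2,r2:12,r3:Mul1
cycle 10: CDB Mul2=40; issue MUL r2<-Mul2 // r0:40,r1:2,r2:Mul2,r3:Mul1
cycle 11: CDB Mul1=24; issue SUB r1<-Add1 // r0:40,r1:Add1,r2:Mul2,r3:24
cycle 12: issue SUB r3<-Add2 // r0:40,r1:Add1,r2:Mul2,r3:Add2
cycle 13: CDB Add1=-16 // r0:40,r1:-16,r2:Mul2,r3:Add2
cycle 14: CDB Add2=-16 // r0:40,r1:-16,r2:Mul2,r3:-16
cycle 15: CDB Mul2=48 // r0:40,r1:-16,r2:48,r3:-16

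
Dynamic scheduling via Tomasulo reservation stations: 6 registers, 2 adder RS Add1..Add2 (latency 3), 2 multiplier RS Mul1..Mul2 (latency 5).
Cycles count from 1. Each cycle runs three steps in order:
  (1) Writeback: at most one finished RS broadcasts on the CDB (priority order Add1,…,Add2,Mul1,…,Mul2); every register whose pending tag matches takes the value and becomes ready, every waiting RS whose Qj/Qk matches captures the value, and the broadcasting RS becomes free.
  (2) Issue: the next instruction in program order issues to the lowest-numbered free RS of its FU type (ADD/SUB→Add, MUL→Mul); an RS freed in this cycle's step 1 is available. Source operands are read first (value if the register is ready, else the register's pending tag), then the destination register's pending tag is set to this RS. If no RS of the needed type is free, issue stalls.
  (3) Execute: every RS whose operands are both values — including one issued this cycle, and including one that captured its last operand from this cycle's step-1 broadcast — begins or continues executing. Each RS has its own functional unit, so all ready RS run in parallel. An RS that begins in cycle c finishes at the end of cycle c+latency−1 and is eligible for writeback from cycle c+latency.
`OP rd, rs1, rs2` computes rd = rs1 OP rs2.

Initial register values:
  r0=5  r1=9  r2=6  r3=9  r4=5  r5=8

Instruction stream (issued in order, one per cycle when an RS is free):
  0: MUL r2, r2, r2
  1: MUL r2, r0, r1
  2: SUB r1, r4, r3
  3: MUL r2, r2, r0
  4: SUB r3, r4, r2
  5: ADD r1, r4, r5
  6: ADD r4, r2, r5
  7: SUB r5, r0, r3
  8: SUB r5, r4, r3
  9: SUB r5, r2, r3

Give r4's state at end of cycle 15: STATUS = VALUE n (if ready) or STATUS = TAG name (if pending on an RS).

c1: issue MUL r2<-Mul1 | r0:5,r1:9,r2:Mul1,r3:9,r4:5,r5:8
c2: issue MUL r2<-Mul2 | r0:5,r1:9,r2:Mul2,r3:9,r4:5,r5:8
c3: issue SUB r1<-Add1 | r0:5,r1:Add1,r2:Mul2,r3:9,r4:5,r5:8
c4: stall | r0:5,r1:Add1,r2:Mul2,r3:9,r4:5,r5:8
c5: stall | r0:5,r1:Add1,r2:Mul2,r3:9,r4:5,r5:8
c6: CDB Add1=-4; stall | r0:5,r1:-4,r2:Mul2,r3:9,r4:5,r5:8
c7: CDB Mul1=36; issue MUL r2<-Mul1 | r0:5,r1:-4,r2:Mul1,r3:9,r4:5,r5:8
c8: CDB Mul2=45; issue SUB r3<-Add1 | r0:5,r1:-4,r2:Mul1,r3:Add1,r4:5,r5:8
c9: issue ADD r1<-Add2 | r0:5,r1:Add2,r2:Mul1,r3:Add1,r4:5,r5:8
c10: stall | r0:5,r1:Add2,r2:Mul1,r3:Add1,r4:5,r5:8
c11: stall | r0:5,r1:Add2,r2:Mul1,r3:Add1,r4:5,r5:8
c12: CDB Add2=13; issue ADD r4<-Add2 | r0:5,r1:13,r2:Mul1,r3:Add1,r4:Add2,r5:8
c13: CDB Mul1=225; stall | r0:5,r1:13,r2:225,r3:Add1,r4:Add2,r5:8
c14: stall | r0:5,r1:13,r2:225,r3:Add1,r4:Add2,r5:8
c15: stall | r0:5,r1:13,r2:225,r3:Add1,r4:Add2,r5:8

STATUS = TAG Add2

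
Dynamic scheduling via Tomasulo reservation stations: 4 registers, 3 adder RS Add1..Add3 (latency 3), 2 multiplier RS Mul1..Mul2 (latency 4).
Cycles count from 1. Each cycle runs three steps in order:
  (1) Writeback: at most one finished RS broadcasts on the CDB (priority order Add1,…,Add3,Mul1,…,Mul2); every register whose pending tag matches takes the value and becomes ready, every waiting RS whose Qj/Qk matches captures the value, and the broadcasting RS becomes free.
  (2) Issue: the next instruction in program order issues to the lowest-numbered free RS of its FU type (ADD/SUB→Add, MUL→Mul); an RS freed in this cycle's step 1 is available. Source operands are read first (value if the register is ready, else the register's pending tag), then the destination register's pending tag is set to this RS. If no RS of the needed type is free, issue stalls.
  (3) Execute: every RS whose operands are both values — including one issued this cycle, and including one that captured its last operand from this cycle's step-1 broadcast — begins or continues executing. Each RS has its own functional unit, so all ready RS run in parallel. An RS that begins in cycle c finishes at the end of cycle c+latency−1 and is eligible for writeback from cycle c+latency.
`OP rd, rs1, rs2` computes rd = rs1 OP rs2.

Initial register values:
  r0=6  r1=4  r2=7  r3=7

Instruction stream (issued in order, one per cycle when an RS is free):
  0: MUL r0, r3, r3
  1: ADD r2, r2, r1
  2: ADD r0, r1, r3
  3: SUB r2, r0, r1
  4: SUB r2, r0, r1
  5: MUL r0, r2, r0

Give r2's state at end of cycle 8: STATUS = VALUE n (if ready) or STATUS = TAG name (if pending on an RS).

  c1: issue MUL r0<-Mul1  regs: r0:Mul1,r1:4,r2:7,r3:7
  c2: issue ADD r2<-Add1  regs: r0:Mul1,r1:4,r2:Add1,r3:7
  c3: issue ADD r0<-Add2  regs: r0:Add2,r1:4,r2:Add1,r3:7
  c4: issue SUB r2<-Add3  regs: r0:Add2,r1:4,r2:Add3,r3:7
  c5: CDB Add1=11; issue SUB r2<-Add1  regs: r0:Add2,r1:4,r2:Add1,r3:7
  c6: CDB Add2=11; issue MUL r0<-Mul2  regs: r0:Mul2,r1:4,r2:Add1,r3:7
  c7: CDB Mul1=49  regs: r0:Mul2,r1:4,r2:Add1,r3:7
  c8: -  regs: r0:Mul2,r1:4,r2:Add1,r3:7

STATUS = TAG Add1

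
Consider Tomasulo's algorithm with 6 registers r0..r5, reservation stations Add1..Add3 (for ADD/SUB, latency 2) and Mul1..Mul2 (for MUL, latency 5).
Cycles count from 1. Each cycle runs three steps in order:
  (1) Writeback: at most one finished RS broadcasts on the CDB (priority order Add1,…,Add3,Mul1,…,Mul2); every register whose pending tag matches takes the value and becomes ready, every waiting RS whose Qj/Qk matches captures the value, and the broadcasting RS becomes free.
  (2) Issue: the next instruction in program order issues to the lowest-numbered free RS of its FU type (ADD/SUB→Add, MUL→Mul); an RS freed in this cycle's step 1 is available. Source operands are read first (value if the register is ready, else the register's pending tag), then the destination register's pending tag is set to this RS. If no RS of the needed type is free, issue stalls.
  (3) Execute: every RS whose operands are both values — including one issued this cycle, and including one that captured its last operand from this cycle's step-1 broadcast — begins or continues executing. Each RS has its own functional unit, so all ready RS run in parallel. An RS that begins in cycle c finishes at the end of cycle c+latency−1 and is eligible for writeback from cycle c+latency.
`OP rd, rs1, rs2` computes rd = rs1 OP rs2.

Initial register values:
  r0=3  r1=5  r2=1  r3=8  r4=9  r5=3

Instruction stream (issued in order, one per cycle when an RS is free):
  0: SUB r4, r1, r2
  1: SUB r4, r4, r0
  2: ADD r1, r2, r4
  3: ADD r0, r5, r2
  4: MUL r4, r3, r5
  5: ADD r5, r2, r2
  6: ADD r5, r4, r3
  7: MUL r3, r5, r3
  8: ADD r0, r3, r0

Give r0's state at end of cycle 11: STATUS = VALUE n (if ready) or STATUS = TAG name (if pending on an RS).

STATUS = TAG Add2

  c1: issue SUB r4<-Add1  regs: r0:3,r1:5,r2:1,r3:8,r4:Add1,r5:3
  c2: issue SUB r4<-Add2  regs: r0:3,r1:5,r2:1,r3:8,r4:Add2,r5:3
  c3: CDB Add1=4; issue ADD r1<-Add1  regs: r0:3,r1:Add1,r2:1,r3:8,r4:Add2,r5:3
  c4: issue ADD r0<-Add3  regs: r0:Add3,r1:Add1,r2:1,r3:8,r4:Add2,r5:3
  c5: CDB Add2=1; issue MUL r4<-Mul1  regs: r0:Add3,r1:Add1,r2:1,r3:8,r4:Mul1,r5:3
  c6: CDB Add3=4; issue ADD r5<-Add2  regs: r0:4,r1:Add1,r2:1,r3:8,r4:Mul1,r5:Add2
  c7: CDB Add1=2; issue ADD r5<-Add1  regs: r0:4,r1:2,r2:1,r3:8,r4:Mul1,r5:Add1
  c8: CDB Add2=2; issue MUL r3<-Mul2  regs: r0:4,r1:2,r2:1,r3:Mul2,r4:Mul1,r5:Add1
  c9: issue ADD r0<-Add2  regs: r0:Add2,r1:2,r2:1,r3:Mul2,r4:Mul1,r5:Add1
  c10: CDB Mul1=24  regs: r0:Add2,r1:2,r2:1,r3:Mul2,r4:24,r5:Add1
  c11: -  regs: r0:Add2,r1:2,r2:1,r3:Mul2,r4:24,r5:Add1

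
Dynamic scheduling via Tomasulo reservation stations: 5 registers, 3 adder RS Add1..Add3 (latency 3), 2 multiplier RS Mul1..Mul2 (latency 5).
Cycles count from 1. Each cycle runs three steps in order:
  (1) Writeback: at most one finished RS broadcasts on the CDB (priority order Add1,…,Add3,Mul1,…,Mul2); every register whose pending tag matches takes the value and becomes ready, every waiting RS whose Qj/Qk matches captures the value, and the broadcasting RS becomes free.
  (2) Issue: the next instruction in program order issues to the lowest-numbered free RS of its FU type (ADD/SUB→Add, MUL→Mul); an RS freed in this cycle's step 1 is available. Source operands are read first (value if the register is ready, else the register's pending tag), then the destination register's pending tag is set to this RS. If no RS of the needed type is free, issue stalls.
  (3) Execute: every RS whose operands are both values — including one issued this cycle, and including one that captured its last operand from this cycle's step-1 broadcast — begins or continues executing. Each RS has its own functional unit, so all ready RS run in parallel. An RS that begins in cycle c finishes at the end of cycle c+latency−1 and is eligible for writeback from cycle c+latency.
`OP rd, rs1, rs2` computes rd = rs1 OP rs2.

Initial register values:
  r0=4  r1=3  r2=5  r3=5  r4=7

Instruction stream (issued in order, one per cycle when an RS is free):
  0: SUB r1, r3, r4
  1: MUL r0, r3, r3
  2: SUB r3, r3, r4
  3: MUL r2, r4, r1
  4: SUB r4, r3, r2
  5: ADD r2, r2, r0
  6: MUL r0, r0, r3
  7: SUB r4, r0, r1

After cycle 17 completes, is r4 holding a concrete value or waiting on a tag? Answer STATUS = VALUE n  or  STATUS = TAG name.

cycle 1: issue SUB r1<-Add1 // r0:4,r1:Add1,r2:5,r3:5,r4:7
cycle 2: issue MUL r0<-Mul1 // r0:Mul1,r1:Add1,r2:5,r3:5,r4:7
cycle 3: issue SUB r3<-Add2 // r0:Mul1,r1:Add1,r2:5,r3:Add2,r4:7
cycle 4: CDB Add1=-2; issue MUL r2<-Mul2 // r0:Mul1,r1:-2,r2:Mul2,r3:Add2,r4:7
cycle 5: issue SUB r4<-Add1 // r0:Mul1,r1:-2,r2:Mul2,r3:Add2,r4:Add1
cycle 6: CDB Add2=-2; issue ADD r2<-Add2 // r0:Mul1,r1:-2,r2:Add2,r3:-2,r4:Add1
cycle 7: CDB Mul1=25; issue MUL r0<-Mul1 // r0:Mul1,r1:-2,r2:Add2,r3:-2,r4:Add1
cycle 8: issue SUB r4<-Add3 // r0:Mul1,r1:-2,r2:Add2,r3:-2,r4:Add3
cycle 9: CDB Mul2=-14 // r0:Mul1,r1:-2,r2:Add2,r3:-2,r4:Add3
cycle 10: - // r0:Mul1,r1:-2,r2:Add2,r3:-2,r4:Add3
cycle 11: - // r0:Mul1,r1:-2,r2:Add2,r3:-2,r4:Add3
cycle 12: CDB Add1=12 // r0:Mul1,r1:-2,r2:Add2,r3:-2,r4:Add3
cycle 13: CDB Add2=11 // r0:Mul1,r1:-2,r2:11,r3:-2,r4:Add3
cycle 14: CDB Mul1=-50 // r0:-50,r1:-2,r2:11,r3:-2,r4:Add3
cycle 15: - // r0:-50,r1:-2,r2:11,r3:-2,r4:Add3
cycle 16: - // r0:-50,r1:-2,r2:11,r3:-2,r4:Add3
cycle 17: CDB Add3=-48 // r0:-50,r1:-2,r2:11,r3:-2,r4:-48

STATUS = VALUE -48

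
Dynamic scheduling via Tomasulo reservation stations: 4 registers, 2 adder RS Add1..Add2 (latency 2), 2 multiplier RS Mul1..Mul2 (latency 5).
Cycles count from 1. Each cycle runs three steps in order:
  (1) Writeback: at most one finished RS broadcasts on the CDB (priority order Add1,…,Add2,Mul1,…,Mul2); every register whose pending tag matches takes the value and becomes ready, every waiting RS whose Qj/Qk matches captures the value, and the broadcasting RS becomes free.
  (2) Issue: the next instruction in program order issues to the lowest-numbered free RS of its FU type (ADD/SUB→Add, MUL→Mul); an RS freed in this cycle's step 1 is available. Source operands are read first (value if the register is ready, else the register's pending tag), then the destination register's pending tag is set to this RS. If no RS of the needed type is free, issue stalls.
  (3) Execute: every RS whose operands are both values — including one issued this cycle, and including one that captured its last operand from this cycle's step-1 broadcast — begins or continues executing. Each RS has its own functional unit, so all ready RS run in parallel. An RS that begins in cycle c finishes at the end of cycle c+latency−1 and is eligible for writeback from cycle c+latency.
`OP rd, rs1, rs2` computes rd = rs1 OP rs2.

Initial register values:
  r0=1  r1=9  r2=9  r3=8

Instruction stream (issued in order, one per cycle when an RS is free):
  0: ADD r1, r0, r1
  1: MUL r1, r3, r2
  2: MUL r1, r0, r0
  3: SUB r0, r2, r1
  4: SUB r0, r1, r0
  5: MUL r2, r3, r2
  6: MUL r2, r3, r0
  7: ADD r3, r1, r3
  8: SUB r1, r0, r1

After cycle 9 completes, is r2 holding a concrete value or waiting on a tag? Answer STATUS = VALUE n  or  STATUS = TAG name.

  c1: issue ADD r1<-Add1  regs: r0:1,r1:Add1,r2:9,r3:8
  c2: issue MUL r1<-Mul1  regs: r0:1,r1:Mul1,r2:9,r3:8
  c3: CDB Add1=10; issue MUL r1<-Mul2  regs: r0:1,r1:Mul2,r2:9,r3:8
  c4: issue SUB r0<-Add1  regs: r0:Add1,r1:Mul2,r2:9,r3:8
  c5: issue SUB r0<-Add2  regs: r0:Add2,r1:Mul2,r2:9,r3:8
  c6: stall  regs: r0:Add2,r1:Mul2,r2:9,r3:8
  c7: CDB Mul1=72; issue MUL r2<-Mul1  regs: r0:Add2,r1:Mul2,r2:Mul1,r3:8
  c8: CDB Mul2=1; issue MUL r2<-Mul2  regs: r0:Add2,r1:1,r2:Mul2,r3:8
  c9: stall  regs: r0:Add2,r1:1,r2:Mul2,r3:8

STATUS = TAG Mul2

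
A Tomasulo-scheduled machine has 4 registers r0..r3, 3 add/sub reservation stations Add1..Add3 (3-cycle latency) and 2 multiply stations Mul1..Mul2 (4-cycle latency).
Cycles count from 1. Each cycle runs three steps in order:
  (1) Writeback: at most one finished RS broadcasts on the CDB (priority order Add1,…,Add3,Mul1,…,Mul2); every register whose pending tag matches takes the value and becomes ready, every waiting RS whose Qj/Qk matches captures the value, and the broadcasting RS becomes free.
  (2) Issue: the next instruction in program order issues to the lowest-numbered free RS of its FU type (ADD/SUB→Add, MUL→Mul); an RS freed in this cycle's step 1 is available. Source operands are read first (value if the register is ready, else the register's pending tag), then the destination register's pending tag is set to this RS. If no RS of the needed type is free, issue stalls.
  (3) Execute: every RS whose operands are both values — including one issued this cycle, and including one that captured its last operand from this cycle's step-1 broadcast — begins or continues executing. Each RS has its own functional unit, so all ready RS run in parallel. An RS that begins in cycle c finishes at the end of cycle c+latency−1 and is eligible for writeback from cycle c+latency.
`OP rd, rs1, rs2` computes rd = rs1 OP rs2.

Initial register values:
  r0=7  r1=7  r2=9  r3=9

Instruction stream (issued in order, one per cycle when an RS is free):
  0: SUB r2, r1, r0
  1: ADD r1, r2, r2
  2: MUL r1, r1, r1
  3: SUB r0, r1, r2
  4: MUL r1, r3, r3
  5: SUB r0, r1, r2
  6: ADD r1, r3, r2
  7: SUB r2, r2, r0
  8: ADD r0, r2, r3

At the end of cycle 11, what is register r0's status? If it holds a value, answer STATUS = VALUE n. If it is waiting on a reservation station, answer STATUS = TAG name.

  c1: issue SUB r2<-Add1  regs: r0:7,r1:7,r2:Add1,r3:9
  c2: issue ADD r1<-Add2  regs: r0:7,r1:Add2,r2:Add1,r3:9
  c3: issue MUL r1<-Mul1  regs: r0:7,r1:Mul1,r2:Add1,r3:9
  c4: CDB Add1=0; issue SUB r0<-Add1  regs: r0:Add1,r1:Mul1,r2:0,r3:9
  c5: issue MUL r1<-Mul2  regs: r0:Add1,r1:Mul2,r2:0,r3:9
  c6: issue SUB r0<-Add3  regs: r0:Add3,r1:Mul2,r2:0,r3:9
  c7: CDB Add2=0; issue ADD r1<-Add2  regs: r0:Add3,r1:Add2,r2:0,r3:9
  c8: stall  regs: r0:Add3,r1:Add2,r2:0,r3:9
  c9: CDB Mul2=81; stall  regs: r0:Add3,r1:Add2,r2:0,r3:9
  c10: CDB Add2=9; issue SUB r2<-Add2  regs: r0:Add3,r1:9,r2:Add2,r3:9
  c11: CDB Mul1=0; stall  regs: r0:Add3,r1:9,r2:Add2,r3:9

STATUS = TAG Add3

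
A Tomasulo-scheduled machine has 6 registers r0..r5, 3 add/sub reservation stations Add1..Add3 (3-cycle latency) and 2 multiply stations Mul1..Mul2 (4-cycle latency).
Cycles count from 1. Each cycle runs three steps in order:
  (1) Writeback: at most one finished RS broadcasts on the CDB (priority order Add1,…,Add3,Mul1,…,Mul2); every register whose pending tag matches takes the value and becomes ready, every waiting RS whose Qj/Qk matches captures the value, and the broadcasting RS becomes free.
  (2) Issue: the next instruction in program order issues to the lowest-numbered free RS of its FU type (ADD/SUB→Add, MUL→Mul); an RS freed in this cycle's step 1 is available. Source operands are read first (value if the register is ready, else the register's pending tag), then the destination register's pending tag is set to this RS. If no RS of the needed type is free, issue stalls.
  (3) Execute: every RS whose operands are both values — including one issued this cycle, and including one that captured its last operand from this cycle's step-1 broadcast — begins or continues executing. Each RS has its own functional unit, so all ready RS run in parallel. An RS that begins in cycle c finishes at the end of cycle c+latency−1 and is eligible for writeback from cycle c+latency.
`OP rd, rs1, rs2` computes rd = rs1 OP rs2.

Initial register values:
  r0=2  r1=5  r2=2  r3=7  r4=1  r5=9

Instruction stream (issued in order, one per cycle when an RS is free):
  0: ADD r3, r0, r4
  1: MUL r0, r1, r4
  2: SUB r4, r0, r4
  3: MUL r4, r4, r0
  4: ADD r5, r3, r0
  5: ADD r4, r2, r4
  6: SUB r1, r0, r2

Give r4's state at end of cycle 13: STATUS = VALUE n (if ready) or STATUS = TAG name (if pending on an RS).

STATUS = TAG Add3

  c1: issue ADD r3<-Add1  regs: r0:2,r1:5,r2:2,r3:Add1,r4:1,r5:9
  c2: issue MUL r0<-Mul1  regs: r0:Mul1,r1:5,r2:2,r3:Add1,r4:1,r5:9
  c3: issue SUB r4<-Add2  regs: r0:Mul1,r1:5,r2:2,r3:Add1,r4:Add2,r5:9
  c4: CDB Add1=3; issue MUL r4<-Mul2  regs: r0:Mul1,r1:5,r2:2,r3:3,r4:Mul2,r5:9
  c5: issue ADD r5<-Add1  regs: r0:Mul1,r1:5,r2:2,r3:3,r4:Mul2,r5:Add1
  c6: CDB Mul1=5; issue ADD r4<-Add3  regs: r0:5,r1:5,r2:2,r3:3,r4:Add3,r5:Add1
  c7: stall  regs: r0:5,r1:5,r2:2,r3:3,r4:Add3,r5:Add1
  c8: stall  regs: r0:5,r1:5,r2:2,r3:3,r4:Add3,r5:Add1
  c9: CDB Add1=8; issue SUB r1<-Add1  regs: r0:5,r1:Add1,r2:2,r3:3,r4:Add3,r5:8
  c10: CDB Add2=4  regs: r0:5,r1:Add1,r2:2,r3:3,r4:Add3,r5:8
  c11: -  regs: r0:5,r1:Add1,r2:2,r3:3,r4:Add3,r5:8
  c12: CDB Add1=3  regs: r0:5,r1:3,r2:2,r3:3,r4:Add3,r5:8
  c13: -  regs: r0:5,r1:3,r2:2,r3:3,r4:Add3,r5:8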